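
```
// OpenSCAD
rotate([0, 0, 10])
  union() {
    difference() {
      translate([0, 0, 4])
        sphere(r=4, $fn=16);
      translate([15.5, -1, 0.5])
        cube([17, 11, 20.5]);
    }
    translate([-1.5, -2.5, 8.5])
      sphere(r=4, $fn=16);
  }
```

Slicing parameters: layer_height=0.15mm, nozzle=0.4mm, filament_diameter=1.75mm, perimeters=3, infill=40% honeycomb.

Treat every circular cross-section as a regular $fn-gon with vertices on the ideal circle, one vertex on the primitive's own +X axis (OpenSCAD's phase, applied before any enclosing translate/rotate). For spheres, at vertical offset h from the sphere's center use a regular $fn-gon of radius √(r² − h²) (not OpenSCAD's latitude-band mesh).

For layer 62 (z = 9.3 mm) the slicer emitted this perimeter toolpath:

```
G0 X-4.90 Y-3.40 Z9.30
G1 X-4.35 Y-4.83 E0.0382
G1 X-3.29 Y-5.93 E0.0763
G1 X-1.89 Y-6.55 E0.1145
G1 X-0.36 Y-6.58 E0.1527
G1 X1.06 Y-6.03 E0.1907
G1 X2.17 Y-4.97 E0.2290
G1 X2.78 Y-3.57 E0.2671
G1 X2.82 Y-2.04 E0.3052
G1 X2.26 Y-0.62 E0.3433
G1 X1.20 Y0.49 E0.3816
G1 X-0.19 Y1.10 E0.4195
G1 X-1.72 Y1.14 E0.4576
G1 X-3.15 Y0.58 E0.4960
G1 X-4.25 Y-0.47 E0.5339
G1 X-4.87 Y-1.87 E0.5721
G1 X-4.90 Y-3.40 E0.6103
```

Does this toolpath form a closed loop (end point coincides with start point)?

yes

Start point (G0): (-4.90, -3.40). End point (last G1): the path returns to the start — closed.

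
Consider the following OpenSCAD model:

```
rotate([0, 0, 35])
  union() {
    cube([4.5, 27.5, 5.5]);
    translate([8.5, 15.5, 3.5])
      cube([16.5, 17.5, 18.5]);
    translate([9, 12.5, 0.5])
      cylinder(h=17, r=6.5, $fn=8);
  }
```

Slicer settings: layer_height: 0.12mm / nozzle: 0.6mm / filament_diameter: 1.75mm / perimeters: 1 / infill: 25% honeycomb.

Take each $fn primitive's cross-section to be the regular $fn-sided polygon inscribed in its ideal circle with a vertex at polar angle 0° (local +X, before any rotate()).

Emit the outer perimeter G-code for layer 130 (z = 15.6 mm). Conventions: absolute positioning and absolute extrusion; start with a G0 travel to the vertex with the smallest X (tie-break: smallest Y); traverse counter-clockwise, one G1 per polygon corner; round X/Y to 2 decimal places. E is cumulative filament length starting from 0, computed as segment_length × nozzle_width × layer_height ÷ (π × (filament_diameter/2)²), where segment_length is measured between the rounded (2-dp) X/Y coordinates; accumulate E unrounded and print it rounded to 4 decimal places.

G0 X-11.97 Y31.91 Z15.60
G1 X-3.82 Y20.27 E0.4254
G1 X-6.20 Y16.53 E0.5581
G1 X-5.12 Y11.67 E0.7071
G1 X-0.93 Y9.00 E0.8558
G1 X3.93 Y10.08 E1.0048
G1 X6.60 Y14.27 E1.1536
G1 X5.53 Y19.13 E1.3025
G1 X2.79 Y20.87 E1.3997
G1 X11.59 Y27.04 E1.7214
G1 X1.55 Y41.37 E2.2452
G1 X-11.97 Y31.91 E2.7391

At z = 15.6 mm: the cube is absent (z outside [0, 5.5]); the 16.5×17.5 cube at (8.5, 15.5) contributes its full rectangle; the r=6.5 cylinder at (9, 12.5) contributes a regular 8-gon of circumradius 6.5; Merging all regions: the regions partially overlap (shared area 13.94 mm²), so overlapping operands fuse into one piece — 1 connected region; (rotated 35° about Z; rotation is an isometry so areas/perimeters/island counts are preserved). The outline is a single polygon with 11 vertices. Extrusion per mm of travel: 0.6 × 0.12 / (π × 0.875²) = 0.029934. Accumulating E over each segment gives final E = 2.7391.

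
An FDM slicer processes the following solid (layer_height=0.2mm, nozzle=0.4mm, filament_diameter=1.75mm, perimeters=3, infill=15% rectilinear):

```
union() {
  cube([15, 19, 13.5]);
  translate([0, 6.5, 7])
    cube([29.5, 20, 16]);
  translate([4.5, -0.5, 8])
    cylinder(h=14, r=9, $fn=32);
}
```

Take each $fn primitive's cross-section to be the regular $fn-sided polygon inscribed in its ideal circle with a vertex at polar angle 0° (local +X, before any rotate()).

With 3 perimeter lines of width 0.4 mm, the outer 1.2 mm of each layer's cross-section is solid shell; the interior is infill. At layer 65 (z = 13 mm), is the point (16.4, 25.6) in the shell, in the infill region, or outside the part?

At z = 13 mm: the 15×19 cube contributes its full rectangle; the cube at (0, 6.5) is present — its section is the full 29.5×20 rectangle; the cylinder at (4.5, -0.5): section is a regular 32-gon, circumradius r=9; Taking the union: the regions partially overlap (shared area 282.57 mm²), so overlapping operands fuse into one piece — 1 connected region. Overall, the cross-section is a single solid region. The nearest boundary edge runs (0.00, 26.50)→(29.50, 26.50); distance from the point to it = 0.90 mm. The point is inside the cross-section, 0.90 mm from the nearest boundary — within the 1.2 mm shell band (3 × 0.4).

shell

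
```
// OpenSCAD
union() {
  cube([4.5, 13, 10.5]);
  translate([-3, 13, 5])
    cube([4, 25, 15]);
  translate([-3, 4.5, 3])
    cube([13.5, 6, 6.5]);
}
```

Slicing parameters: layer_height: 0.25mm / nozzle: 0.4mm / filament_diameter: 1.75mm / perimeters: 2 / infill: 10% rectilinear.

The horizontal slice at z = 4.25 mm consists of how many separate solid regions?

1

At z = 4.25 mm: the 4.5×13 cube contributes its full rectangle; the cube at (-3, 13) does not reach this height (z outside [5, 20]); the cube at (-3, 4.5) is present — its section is the full 13.5×6 rectangle; Combining (union): the regions partially overlap (shared area 27.00 mm²), so overlapping operands fuse into one piece — 1 connected region. The result has 1 disconnected region.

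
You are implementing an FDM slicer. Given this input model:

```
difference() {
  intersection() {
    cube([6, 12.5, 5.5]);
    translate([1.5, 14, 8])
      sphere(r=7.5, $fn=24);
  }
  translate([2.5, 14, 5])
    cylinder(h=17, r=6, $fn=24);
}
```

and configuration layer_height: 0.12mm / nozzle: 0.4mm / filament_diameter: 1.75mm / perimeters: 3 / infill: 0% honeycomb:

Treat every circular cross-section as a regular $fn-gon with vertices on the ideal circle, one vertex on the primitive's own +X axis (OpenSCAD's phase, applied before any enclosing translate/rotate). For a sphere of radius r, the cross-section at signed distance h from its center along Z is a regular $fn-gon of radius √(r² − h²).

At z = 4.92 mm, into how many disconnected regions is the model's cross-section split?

1

At z = 4.92 mm: the 6×12.5 cube contributes its full rectangle; the sphere at (1.5, 14): section is a regular 24-gon, circumradius = √(r²−h²) = √(7.5²−3.08²) = 6.838; Taking the intersection: the r=7.5 sphere at (1.5, 14) partially overlaps the 6×12.5 cube; clipping to the common part keeps 29.29 mm² — 1 connected region; the cylinder at (2.5, 14) does not reach this height (z outside [5, 22]); Taking the first minus the rest: none of the subtracted shapes is present at this height, so the result so far is unchanged — 1 connected region. The result has 1 disconnected region.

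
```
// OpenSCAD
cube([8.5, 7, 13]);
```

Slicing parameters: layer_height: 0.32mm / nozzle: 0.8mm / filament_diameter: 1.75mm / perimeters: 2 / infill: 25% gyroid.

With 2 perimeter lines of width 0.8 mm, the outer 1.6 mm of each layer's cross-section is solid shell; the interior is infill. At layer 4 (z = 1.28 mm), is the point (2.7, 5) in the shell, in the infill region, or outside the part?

At z = 1.28 mm: the 8.5×7 cube contributes its full rectangle. Overall, the cross-section is a single solid region. The nearest boundary edge runs (8.50, 7.00)→(0.00, 7.00); distance from the point to it = 2.00 mm. The point is inside the cross-section and 2.00 mm from the nearest boundary — more than the 1.6 mm shell width (2 × 0.8), so it's in the infill interior.

infill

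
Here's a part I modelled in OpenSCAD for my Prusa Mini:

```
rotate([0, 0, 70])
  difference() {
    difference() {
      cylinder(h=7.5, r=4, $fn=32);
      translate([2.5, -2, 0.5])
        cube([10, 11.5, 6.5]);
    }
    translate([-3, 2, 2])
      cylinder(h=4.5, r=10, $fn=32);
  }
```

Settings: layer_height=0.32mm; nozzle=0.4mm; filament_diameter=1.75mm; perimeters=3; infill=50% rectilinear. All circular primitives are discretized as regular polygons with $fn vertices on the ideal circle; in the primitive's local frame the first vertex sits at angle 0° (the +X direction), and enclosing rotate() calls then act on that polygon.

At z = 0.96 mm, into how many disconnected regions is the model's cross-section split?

At z = 0.96 mm: the r=4 cylinder contributes a regular 32-gon of circumradius 4; the cube at (2.5, -2) is present — its section is the full 10×11.5 rectangle; After the difference (first − rest): starting from the r=4 cylinder, the 10×11.5 cube at (2.5, -2) partially overlaps it — only the 5.84 mm² overlap (of its 115.00 mm²) is removed, clipping the outline — 1 connected region; the cylinder at (-3, 2) is absent (z outside [2, 6.5]); After the difference (first − rest): none of the subtracted shapes is present at this height, so that combined region is unchanged — 1 connected region; (rotated 70° about Z; rotation is an isometry so areas/perimeters/island counts are preserved). The result has 1 disconnected region.

1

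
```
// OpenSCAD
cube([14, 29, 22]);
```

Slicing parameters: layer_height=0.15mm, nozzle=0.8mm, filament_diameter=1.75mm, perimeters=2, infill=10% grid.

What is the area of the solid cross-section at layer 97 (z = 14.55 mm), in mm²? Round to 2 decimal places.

At z = 14.55 mm: the cube is present — its section is the full 14×29 rectangle (area 406.00 mm²). Overall, the cross-section is a single solid region. Net area = 406.00 mm².

406.00 mm²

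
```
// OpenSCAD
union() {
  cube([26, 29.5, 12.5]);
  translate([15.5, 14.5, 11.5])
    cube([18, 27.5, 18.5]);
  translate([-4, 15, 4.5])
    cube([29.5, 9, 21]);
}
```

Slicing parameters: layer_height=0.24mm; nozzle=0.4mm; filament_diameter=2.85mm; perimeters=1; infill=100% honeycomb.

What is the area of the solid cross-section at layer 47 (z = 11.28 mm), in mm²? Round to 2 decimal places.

At z = 11.28 mm: the cube is present — its section is the full 26×29.5 rectangle (area 767.00 mm²); the cube at (15.5, 14.5) is absent (z outside [11.5, 30]); the 29.5×9 cube at (-4, 15) contributes its full rectangle (area 265.50 mm²); Taking the union: the regions partially overlap — summed areas 1032.50 mm² minus the doubly-counted overlap 229.50 mm² gives 803.00 mm² — area = 803.00 mm². Overall, the cross-section is a single solid region. Net area = 803.00 mm².

803.00 mm²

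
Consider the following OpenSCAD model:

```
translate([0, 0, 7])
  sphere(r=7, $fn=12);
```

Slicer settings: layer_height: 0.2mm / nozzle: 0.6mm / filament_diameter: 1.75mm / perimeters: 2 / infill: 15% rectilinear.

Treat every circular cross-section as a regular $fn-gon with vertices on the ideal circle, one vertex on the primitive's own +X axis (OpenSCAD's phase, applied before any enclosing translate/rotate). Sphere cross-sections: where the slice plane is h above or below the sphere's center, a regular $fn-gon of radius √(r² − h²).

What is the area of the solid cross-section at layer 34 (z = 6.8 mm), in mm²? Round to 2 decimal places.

At z = 6.8 mm: the r=7 sphere slices to a regular 12-gon of circumradius 6.997 (√(r²−h²) with h=0.2 from center) (area = (12/2)·6.997²·sin(360°/12) = 146.88 mm²). Overall, the cross-section is a single solid region. Net area = 146.88 mm².

146.88 mm²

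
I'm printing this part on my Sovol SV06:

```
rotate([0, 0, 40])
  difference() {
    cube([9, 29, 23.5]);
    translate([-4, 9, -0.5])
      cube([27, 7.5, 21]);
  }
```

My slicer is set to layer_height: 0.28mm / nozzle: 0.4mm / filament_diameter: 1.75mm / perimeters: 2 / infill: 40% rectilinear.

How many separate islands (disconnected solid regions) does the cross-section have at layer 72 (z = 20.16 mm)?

At z = 20.16 mm: the cube is present — its section is the full 9×29 rectangle; the cube at (-4, 9) (footprint 27×7.5) is included at this height; Subtracting the remaining from the first: starting from the 9×29 cube, the 27×7.5 cube at (-4, 9) partially overlaps it — only the 67.50 mm² overlap (of its 202.50 mm²) is removed, clipping the outline — 2 connected regions; (rotated 40° about Z; rotation is an isometry so areas/perimeters/island counts are preserved). Overall, the cross-section has 2 separate islands. Island count = 2.

2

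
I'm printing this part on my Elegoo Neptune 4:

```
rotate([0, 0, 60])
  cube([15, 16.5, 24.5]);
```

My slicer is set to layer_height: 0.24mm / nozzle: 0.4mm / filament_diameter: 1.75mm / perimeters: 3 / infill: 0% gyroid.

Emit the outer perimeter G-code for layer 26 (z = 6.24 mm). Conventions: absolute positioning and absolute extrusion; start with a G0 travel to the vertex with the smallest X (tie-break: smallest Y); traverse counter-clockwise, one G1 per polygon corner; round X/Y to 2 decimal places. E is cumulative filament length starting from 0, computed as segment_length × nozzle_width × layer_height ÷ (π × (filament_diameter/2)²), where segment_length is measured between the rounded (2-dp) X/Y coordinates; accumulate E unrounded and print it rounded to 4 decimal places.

G0 X-14.29 Y8.25 Z6.24
G1 X0.00 Y0.00 E0.6586
G1 X7.50 Y12.99 E1.2572
G1 X-6.79 Y21.24 E1.9158
G1 X-14.29 Y8.25 E2.5145

At z = 6.24 mm: the 15×16.5 cube contributes its full rectangle; (rotated 60° about Z; rotation is an isometry so areas/perimeters/island counts are preserved). The outline is a single polygon with 4 vertices. Extrusion per mm of travel: 0.4 × 0.24 / (π × 0.875²) = 0.039912. Accumulating E over each segment gives final E = 2.5145.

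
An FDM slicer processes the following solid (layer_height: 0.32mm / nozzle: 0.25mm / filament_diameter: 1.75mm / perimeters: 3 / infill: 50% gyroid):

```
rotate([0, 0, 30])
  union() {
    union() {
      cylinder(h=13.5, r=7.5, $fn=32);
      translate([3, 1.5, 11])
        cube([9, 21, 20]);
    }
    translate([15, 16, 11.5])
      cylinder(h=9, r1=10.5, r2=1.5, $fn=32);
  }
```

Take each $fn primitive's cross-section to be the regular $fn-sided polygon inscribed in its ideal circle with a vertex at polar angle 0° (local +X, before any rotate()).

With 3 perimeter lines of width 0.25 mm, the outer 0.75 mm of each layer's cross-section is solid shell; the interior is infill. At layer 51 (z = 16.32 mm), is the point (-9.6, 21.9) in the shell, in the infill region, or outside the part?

At z = 16.32 mm: the cylinder does not reach this height (z outside [0, 13.5]); the 9×21 cube at (3, 1.5) contributes its full rectangle; Combining (union): only the 9×21 cube at (3, 1.5) is present, so the union is just that shape — 1 connected region; the cone at (15, 16): at t=0.536 of its height the radius interpolates to r₁+(r₂−r₁)t = 5.680, giving a regular 32-gon of that circumradius; Merging all regions: the regions partially overlap (shared area 18.05 mm²), so overlapping operands fuse into one piece — 1 connected region; (whole slice rotated 30° about Z — lengths, areas and connectivity unchanged). Overall, the cross-section is a single solid region. Undo the 30° rotation: the query point maps to (2.636, 23.766) in the un-rotated model frame. The nearest boundary edge runs (3.00, 1.50)→(3.00, 22.50); distance from the point to it = 1.32 mm. The point is not inside any of the regions above, so it lies outside the cross-section (1.32 mm from the nearest boundary).

outside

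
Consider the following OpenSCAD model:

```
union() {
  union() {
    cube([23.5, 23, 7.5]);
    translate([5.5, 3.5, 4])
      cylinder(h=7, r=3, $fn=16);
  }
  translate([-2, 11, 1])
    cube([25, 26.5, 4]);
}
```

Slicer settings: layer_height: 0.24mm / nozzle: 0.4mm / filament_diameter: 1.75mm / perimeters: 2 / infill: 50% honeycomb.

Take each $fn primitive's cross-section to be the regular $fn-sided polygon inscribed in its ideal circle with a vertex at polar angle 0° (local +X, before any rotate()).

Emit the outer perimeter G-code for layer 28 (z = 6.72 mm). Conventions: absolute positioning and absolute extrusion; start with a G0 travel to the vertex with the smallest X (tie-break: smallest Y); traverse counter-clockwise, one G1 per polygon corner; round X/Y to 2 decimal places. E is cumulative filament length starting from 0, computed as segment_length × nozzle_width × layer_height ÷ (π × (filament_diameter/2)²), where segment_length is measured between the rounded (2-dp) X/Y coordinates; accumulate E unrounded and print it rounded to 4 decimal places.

At z = 6.72 mm: the 23.5×23 cube contributes its full rectangle; the r=3 cylinder at (5.5, 3.5) gives a regular 16-gon of circumradius 3 (constant along its height); Merging all regions: the r=3 cylinder at (5.5, 3.5) lies entirely inside the 23.5×23 cube, so the union is just the 23.5×23 cube — 1 connected region; the cube at (-2, 11) is absent (z outside [1, 5]); Combining (union): only that combined region is present, so the union is just that shape — 1 connected region. The outline is a single polygon with 4 vertices. Extrusion per mm of travel: 0.4 × 0.24 / (π × 0.875²) = 0.039912. Accumulating E over each segment gives final E = 3.7118.

G0 X0.00 Y0.00 Z6.72
G1 X23.50 Y0.00 E0.9379
G1 X23.50 Y23.00 E1.8559
G1 X0.00 Y23.00 E2.7939
G1 X0.00 Y0.00 E3.7118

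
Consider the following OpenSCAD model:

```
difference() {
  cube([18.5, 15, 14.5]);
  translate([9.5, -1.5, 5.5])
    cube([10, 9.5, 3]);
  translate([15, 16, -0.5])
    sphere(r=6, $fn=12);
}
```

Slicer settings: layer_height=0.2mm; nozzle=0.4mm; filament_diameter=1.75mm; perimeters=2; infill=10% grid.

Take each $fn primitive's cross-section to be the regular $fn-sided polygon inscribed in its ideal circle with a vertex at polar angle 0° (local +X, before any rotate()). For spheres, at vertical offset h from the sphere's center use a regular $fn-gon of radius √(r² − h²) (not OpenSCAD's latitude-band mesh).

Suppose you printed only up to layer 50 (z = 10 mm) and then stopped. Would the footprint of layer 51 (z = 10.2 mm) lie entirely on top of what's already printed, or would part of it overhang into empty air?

entirely on top

Compare the two slices. At z = 10: the cube is present — its section is the full 18.5×15 rectangle (area 277.50 mm²); the cube at (9.5, -1.5) is absent (z outside [5.5, 8.5]); the sphere at (15, 16) does not reach this height (|z−center|=10.500 > r=6); Taking the first minus the rest: none of the subtracted shapes is present at this height, so the 18.5×15 cube is unchanged — area = 277.50 mm². At z = 10.2: the cube is present — its section is the full 18.5×15 rectangle (area 277.50 mm²); the cube at (9.5, -1.5) is not intersected at this z (z outside [5.5, 8.5]); the sphere at (15, 16) does not reach this height (|z−center|=10.700 > r=6); After the difference (first − rest): none of the subtracted shapes is present at this height, so the 18.5×15 cube is unchanged — area = 277.50 mm². Checking containment: the cross-section at z = 10.2 is a subset of the cross-section at z = 10.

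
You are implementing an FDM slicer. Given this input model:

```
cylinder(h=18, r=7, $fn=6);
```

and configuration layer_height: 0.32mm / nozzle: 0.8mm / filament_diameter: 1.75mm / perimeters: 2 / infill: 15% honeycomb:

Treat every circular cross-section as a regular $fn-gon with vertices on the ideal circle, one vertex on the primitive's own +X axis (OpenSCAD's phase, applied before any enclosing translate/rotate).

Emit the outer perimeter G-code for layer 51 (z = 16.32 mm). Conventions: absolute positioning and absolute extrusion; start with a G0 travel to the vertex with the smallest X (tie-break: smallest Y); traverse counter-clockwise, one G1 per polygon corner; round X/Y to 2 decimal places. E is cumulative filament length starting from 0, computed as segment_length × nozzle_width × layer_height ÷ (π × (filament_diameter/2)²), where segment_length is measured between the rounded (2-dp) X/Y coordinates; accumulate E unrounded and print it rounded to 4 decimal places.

At z = 16.32 mm: the r=7 cylinder gives a regular 6-gon of circumradius 7 (constant along its height). The outline is a single polygon with 6 vertices. Extrusion per mm of travel: 0.8 × 0.32 / (π × 0.875²) = 0.106432. Accumulating E over each segment gives final E = 4.4694.

G0 X-7.00 Y0.00 Z16.32
G1 X-3.50 Y-6.06 E0.7448
G1 X3.50 Y-6.06 E1.4899
G1 X7.00 Y0.00 E2.2347
G1 X3.50 Y6.06 E2.9795
G1 X-3.50 Y6.06 E3.7245
G1 X-7.00 Y0.00 E4.4694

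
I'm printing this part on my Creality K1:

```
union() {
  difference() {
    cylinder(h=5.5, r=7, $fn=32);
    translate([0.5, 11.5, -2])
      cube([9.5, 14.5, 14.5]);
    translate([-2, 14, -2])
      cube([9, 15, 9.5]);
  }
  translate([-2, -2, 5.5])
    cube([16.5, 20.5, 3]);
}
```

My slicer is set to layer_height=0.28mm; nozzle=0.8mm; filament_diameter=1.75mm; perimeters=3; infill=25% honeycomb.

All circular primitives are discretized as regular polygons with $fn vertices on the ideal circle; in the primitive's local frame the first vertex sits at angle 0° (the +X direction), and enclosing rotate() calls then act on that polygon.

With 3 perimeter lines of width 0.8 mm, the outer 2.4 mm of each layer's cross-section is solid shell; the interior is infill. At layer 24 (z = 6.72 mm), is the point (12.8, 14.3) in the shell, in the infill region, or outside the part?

shell

At z = 6.72 mm: the cylinder is absent (z outside [0, 5.5]); the 9.5×14.5 cube at (0.5, 11.5) contributes its full rectangle; the cube at (-2, 14) (footprint 9×15) is included at this height; After the difference (first − rest): the first operand is absent here, so nothing remains; the cube at (-2, -2) (footprint 16.5×20.5) is included at this height; Taking the union: only the 16.5×20.5 cube at (-2, -2) is present, so the union is just that shape — 1 connected region. Overall, the cross-section is a single solid region. The nearest boundary edge runs (14.50, -2.00)→(14.50, 18.50); distance from the point to it = 1.70 mm. The point is inside the cross-section, 1.70 mm from the nearest boundary — within the 2.4 mm shell band (3 × 0.8).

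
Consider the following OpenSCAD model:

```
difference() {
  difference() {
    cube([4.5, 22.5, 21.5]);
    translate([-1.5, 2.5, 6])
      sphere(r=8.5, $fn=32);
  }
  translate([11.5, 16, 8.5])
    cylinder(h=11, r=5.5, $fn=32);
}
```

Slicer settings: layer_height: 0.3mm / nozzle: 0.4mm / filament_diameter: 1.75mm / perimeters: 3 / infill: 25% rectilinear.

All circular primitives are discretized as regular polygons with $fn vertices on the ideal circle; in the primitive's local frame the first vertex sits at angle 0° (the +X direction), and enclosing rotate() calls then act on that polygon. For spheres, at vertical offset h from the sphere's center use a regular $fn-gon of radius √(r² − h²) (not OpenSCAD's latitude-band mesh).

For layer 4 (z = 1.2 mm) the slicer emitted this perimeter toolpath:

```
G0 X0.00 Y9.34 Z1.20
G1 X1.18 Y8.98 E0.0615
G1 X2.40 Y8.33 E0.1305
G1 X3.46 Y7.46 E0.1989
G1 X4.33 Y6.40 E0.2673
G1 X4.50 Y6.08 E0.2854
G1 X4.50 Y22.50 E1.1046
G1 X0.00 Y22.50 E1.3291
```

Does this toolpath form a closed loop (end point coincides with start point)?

no

Start point (G0): (0.00, 9.34). End point (last G1): the path does not return to the start — open.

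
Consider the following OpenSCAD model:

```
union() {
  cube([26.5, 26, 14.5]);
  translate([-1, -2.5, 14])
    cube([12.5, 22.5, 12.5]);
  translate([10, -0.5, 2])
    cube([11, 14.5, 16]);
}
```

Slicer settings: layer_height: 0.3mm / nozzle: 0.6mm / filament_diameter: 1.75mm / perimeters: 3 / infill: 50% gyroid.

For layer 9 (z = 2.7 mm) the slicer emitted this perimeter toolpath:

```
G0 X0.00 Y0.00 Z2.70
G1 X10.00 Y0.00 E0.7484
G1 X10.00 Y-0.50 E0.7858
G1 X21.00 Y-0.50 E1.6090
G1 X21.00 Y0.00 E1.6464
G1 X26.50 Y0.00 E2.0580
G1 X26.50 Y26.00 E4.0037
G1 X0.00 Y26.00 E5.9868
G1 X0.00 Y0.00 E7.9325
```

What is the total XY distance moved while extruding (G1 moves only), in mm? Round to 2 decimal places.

Sum the Euclidean lengths of each G1 segment: total = 106.00 mm.

106.00 mm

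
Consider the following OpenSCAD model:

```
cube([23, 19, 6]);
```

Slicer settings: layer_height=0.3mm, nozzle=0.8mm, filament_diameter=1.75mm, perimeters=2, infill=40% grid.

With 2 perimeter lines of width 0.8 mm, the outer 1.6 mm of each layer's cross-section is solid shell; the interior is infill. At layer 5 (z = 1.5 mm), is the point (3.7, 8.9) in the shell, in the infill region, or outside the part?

infill

At z = 1.5 mm: the 23×19 cube contributes its full rectangle. Overall, the cross-section is a single solid region. The nearest boundary edge runs (0.00, 19.00)→(0.00, 0.00); distance from the point to it = 3.70 mm. The point is inside the cross-section and 3.70 mm from the nearest boundary — more than the 1.6 mm shell width (2 × 0.8), so it's in the infill interior.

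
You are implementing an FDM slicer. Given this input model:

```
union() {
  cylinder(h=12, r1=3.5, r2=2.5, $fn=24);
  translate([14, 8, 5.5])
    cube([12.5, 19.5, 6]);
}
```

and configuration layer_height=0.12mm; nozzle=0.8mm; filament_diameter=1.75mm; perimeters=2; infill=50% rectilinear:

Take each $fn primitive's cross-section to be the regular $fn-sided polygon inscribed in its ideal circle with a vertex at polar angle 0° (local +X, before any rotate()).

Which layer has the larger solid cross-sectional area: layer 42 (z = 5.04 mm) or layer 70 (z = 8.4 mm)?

Layer 42 (z = 5.04): the cone contributes a regular 24-gon of circumradius 3.080 (interpolated between r1=3.5 and r2=2.5 at t=0.420) (area = (24/2)·3.080²·sin(360°/24) = 29.46 mm²); the cube at (14, 8) is absent (z outside [5.5, 11.5]); Combining (union): only the cone is present, so the union is just that shape — area = 29.46 mm². So its area = 29.46 mm². Layer 70 (z = 8.4): the cone contributes a regular 24-gon of circumradius 2.800 (interpolated between r1=3.5 and r2=2.5 at t=0.700) (area = (24/2)·2.800²·sin(360°/24) = 24.35 mm²); the cube at (14, 8) (footprint 12.5×19.5) is included at this height (area 243.75 mm²); Merging all regions: the 2 present regions are separate (no shared area or edge), so areas and boundary lengths simply add and each stays a separate island — area = 268.10 mm². So its area = 268.10 mm². Layer 70 is larger (268.10 vs 29.46 mm²).

layer 70 (z = 8.4 mm)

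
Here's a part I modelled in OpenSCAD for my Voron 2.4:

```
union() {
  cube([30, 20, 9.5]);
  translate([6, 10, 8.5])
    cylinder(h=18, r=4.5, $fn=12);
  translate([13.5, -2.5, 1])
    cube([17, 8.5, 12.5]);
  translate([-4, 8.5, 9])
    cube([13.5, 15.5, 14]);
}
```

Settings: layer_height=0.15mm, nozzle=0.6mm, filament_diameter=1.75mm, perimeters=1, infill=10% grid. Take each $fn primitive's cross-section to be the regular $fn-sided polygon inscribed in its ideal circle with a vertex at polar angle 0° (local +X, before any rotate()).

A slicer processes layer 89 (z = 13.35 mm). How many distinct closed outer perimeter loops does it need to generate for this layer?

At z = 13.35 mm: the cube is absent (z outside [0, 9.5]); the r=4.5 cylinder at (6, 10) contributes a regular 12-gon of circumradius 4.5; the cube at (13.5, -2.5) is present — its section is the full 17×8.5 rectangle; the cube at (-4, 8.5) is present — its section is the full 13.5×15.5 rectangle; Combining (union): the regions partially overlap (shared area 40.42 mm²), so overlapping operands fuse into one piece — 2 connected regions. The result has 2 disconnected regions.

2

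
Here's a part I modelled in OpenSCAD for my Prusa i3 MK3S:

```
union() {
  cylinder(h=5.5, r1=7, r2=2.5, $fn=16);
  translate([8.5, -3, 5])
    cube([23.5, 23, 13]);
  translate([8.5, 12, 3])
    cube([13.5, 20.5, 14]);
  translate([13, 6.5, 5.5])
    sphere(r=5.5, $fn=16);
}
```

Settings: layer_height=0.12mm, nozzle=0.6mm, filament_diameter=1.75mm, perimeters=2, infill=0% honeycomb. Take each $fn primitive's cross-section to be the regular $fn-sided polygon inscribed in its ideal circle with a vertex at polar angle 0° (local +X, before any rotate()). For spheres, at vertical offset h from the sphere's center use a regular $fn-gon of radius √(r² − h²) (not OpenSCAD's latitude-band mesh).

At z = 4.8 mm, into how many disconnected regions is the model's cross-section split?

At z = 4.8 mm: the cone contributes a regular 16-gon of circumradius 3.073 (interpolated between r1=7 and r2=2.5 at t=0.873); the cube at (8.5, -3) is not intersected at this z (z outside [5, 18]); the 13.5×20.5 cube at (8.5, 12) contributes its full rectangle; the r=5.5 sphere at (13, 6.5) contributes a regular 16-gon of circumradius √(5.5²−0.7²) = 5.455; Combining (union): the 3 present regions are separate (no shared area or edge), so areas and boundary lengths simply add and each stays a separate island — 3 connected regions. The result has 3 disconnected regions.

3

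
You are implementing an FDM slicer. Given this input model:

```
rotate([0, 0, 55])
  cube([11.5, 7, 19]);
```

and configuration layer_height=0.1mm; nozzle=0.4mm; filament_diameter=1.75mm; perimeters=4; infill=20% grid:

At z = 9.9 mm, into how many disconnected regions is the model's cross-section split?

At z = 9.9 mm: the cube (footprint 11.5×7) is included at this height; (rotated 55° about Z; rotation is an isometry so areas/perimeters/island counts are preserved). The result has 1 disconnected region.

1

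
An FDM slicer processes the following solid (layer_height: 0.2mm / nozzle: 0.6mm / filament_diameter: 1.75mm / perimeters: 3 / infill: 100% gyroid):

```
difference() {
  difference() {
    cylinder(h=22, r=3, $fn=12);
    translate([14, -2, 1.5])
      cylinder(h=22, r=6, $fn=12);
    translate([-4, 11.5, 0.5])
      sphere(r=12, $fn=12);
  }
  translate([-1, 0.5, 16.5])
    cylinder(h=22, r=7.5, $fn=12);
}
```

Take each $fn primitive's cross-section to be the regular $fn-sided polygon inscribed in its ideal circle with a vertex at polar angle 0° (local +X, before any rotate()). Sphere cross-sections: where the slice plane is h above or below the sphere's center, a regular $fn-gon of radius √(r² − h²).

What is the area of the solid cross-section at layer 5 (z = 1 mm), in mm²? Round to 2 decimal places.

16.89 mm²

At z = 1 mm: the r=3 cylinder contributes a regular 12-gon of circumradius 3 (area = (12/2)·3.000²·sin(360°/12) = 27.00 mm²); the cylinder at (14, -2) is absent (z outside [1.5, 23.5]); the r=12 sphere at (-4, 11.5) slices to a regular 12-gon of circumradius 11.990 (√(r²−h²) with h=0.5 from center) (area = (12/2)·11.990²·sin(360°/12) = 431.25 mm²); Subtracting the remaining from the first: starting from the r=3 cylinder (27.00 mm²), the r=12 sphere at (-4, 11.5) partially overlaps it — only the 10.11 mm² overlap (of its 431.25 mm²) is removed, clipping the outline — area = 16.89 mm²; the cylinder at (-1, 0.5) is not intersected at this z (z outside [16.5, 38.5]); Taking the first minus the rest: none of the subtracted shapes is present at this height, so that combined region is unchanged — area = 16.89 mm². Overall, the cross-section is a single solid region. Net area = 16.89 mm².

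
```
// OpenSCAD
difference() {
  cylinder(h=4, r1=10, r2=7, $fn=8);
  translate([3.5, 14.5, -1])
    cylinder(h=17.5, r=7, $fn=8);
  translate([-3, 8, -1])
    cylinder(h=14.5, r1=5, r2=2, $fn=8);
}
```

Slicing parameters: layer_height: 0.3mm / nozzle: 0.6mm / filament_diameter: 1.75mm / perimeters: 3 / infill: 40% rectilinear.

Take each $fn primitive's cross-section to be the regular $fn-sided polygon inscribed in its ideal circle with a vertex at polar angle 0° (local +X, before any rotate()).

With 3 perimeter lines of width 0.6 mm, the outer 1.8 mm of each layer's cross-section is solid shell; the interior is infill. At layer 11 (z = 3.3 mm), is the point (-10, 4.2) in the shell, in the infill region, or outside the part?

At z = 3.3 mm: the cone (r1=10→r2=7) has section circumradius 7.525 here — a regular 8-gon; the cylinder at (3.5, 14.5): section is a regular 8-gon, circumradius r=7; the cone at (-3, 8) contributes a regular 8-gon of circumradius 4.110 (interpolated between r1=5 and r2=2 at t=0.297); After the difference (first − rest): starting from the cone, the r=7 cylinder at (3.5, 14.5) misses the remaining region (no effect); the cone at (-3, 8) partially overlaps it — only the 11.39 mm² overlap (of its 47.79 mm²) is removed, clipping the outline — 1 connected region. Overall, the cross-section is a single solid region. The nearest boundary edge runs (-7.53, 0.00)→(-5.49, 4.92); distance from the point to it = 3.89 mm. The point is not inside any of the regions above, so it lies outside the cross-section (3.89 mm from the nearest boundary).

outside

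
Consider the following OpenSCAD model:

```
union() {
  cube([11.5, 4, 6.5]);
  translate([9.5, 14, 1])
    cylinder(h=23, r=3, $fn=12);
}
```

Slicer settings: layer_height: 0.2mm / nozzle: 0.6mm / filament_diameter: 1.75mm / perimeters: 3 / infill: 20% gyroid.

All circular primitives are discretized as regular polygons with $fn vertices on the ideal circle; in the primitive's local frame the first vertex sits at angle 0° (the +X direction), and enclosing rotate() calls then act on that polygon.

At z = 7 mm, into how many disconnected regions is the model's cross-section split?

1

At z = 7 mm: the cube is absent (z outside [0, 6.5]); the cylinder at (9.5, 14): section is a regular 12-gon, circumradius r=3; Combining (union): only the r=3 cylinder at (9.5, 14) is present, so the union is just that shape — 1 connected region. The result has 1 disconnected region.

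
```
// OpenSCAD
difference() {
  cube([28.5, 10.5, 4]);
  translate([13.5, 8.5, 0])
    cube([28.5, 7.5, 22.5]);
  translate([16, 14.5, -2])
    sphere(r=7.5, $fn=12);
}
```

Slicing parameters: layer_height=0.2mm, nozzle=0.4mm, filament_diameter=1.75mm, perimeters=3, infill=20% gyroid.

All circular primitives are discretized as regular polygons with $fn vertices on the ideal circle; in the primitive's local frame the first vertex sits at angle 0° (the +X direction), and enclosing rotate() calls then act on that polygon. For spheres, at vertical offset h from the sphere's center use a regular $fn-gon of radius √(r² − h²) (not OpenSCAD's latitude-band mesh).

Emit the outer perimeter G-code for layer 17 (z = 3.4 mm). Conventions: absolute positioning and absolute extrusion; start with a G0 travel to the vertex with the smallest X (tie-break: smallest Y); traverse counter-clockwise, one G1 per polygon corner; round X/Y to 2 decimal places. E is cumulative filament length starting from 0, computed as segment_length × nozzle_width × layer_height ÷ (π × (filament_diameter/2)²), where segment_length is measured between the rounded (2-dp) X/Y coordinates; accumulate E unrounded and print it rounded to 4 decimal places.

G0 X0.00 Y0.00 Z3.40
G1 X28.50 Y0.00 E0.9479
G1 X28.50 Y8.50 E1.2306
G1 X13.50 Y8.50 E1.7295
G1 X13.50 Y9.97 E1.7784
G1 X13.40 Y9.99 E1.7818
G1 X12.89 Y10.50 E1.8058
G1 X0.00 Y10.50 E2.2345
G1 X0.00 Y0.00 E2.5838

At z = 3.4 mm: the cube (footprint 28.5×10.5) is included at this height; the 28.5×7.5 cube at (13.5, 8.5) contributes its full rectangle; the r=7.5 sphere at (16, 14.5) slices to a regular 12-gon of circumradius 5.205 (√(r²−h²) with h=5.4 from center); Taking the first minus the rest: starting from the 28.5×10.5 cube, the 28.5×7.5 cube at (13.5, 8.5) partially overlaps it — only the 30.00 mm² overlap (of its 213.75 mm²) is removed, clipping the outline; the r=7.5 sphere at (16, 14.5) partially overlaps it — only the 0.18 mm² overlap (of its 81.27 mm²) is removed, clipping the outline — 1 connected region. The outline is a single polygon with 8 vertices. Extrusion per mm of travel: 0.4 × 0.2 / (π × 0.875²) = 0.033260. Accumulating E over each segment gives final E = 2.5838.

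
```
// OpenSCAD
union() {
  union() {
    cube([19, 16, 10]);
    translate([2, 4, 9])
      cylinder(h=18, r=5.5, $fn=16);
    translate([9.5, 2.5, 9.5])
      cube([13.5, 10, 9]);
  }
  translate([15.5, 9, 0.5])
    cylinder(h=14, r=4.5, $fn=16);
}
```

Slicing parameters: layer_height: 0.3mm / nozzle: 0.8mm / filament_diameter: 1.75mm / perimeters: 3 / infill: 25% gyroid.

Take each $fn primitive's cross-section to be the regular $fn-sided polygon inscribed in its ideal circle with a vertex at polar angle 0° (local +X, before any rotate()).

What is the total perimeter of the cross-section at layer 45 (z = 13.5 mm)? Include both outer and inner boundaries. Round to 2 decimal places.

At z = 13.5 mm: the cube is absent (z outside [0, 10]); the cylinder at (2, 4): section is a regular 16-gon, circumradius r=5.5 (perimeter = 2·16·5.500·sin(180°/16) = 34.34 mm); the cube at (9.5, 2.5) is present — its section is the full 13.5×10 rectangle (perimeter 47.00 mm); Taking the union: the 2 present regions are separate (no shared area or edge), so areas and boundary lengths simply add and each stays a separate island — boundary = 81.34 mm; the cylinder at (15.5, 9): section is a regular 16-gon, circumradius r=4.5 (perimeter = 2·16·4.500·sin(180°/16) = 28.09 mm); Taking the union: the regions partially overlap (shared area 58.49 mm²), so the edge portions inside another operand are dropped and the merged outline is re-measured after clipping — boundary = 81.80 mm. Overall, the cross-section has 2 separate islands. Total boundary length (outer) = 81.80 mm.

81.80 mm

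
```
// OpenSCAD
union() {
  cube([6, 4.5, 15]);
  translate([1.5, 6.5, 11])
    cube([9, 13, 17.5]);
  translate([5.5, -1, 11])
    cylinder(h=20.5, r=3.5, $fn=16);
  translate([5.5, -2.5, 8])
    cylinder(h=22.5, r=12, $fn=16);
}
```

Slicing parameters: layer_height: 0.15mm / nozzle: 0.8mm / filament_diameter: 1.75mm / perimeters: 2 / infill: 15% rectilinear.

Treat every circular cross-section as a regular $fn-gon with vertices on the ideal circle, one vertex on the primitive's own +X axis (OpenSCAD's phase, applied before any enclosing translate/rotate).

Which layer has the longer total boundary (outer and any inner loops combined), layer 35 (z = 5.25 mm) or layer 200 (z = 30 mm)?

Layer 35 (z = 5.25): the cube is present — its section is the full 6×4.5 rectangle (perimeter 21.00 mm); the cube at (1.5, 6.5) is not intersected at this z (z outside [11, 28.5]); the cylinder at (5.5, -1) is absent (z outside [11, 31.5]); the cylinder at (5.5, -2.5) is not intersected at this z (z outside [8, 30.5]); Merging all regions: only the 6×4.5 cube is present, so the union is just that shape — boundary = 21.00 mm. So its perimeter = 21.00 mm. Layer 200 (z = 30): the cube is not intersected at this z (z outside [0, 15]); the cube at (1.5, 6.5) is not intersected at this z (z outside [11, 28.5]); the r=3.5 cylinder at (5.5, -1) contributes a regular 16-gon of circumradius 3.5 (perimeter = 2·16·3.500·sin(180°/16) = 21.85 mm); the cylinder at (5.5, -2.5): section is a regular 16-gon, circumradius r=12 (perimeter = 2·16·12.000·sin(180°/16) = 74.91 mm); Combining (union): the r=3.5 cylinder at (5.5, -1) lies entirely inside the r=12 cylinder at (5.5, -2.5), so the union is just the r=12 cylinder at (5.5, -2.5) — boundary = 74.91 mm. So its perimeter = 74.91 mm. Layer 200 is larger (74.91 vs 21.00 mm).

layer 200 (z = 30 mm)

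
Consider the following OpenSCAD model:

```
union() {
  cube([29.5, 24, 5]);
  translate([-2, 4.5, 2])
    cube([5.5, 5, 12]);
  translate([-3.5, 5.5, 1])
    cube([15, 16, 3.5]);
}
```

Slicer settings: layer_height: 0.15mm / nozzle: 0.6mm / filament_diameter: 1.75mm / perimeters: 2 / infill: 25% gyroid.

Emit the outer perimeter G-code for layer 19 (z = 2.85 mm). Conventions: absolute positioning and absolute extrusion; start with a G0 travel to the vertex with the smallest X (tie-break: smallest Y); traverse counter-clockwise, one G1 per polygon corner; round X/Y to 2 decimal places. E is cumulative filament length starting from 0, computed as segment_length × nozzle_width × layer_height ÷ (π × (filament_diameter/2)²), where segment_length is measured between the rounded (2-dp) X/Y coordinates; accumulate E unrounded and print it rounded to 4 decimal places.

G0 X-3.50 Y5.50 Z2.85
G1 X-2.00 Y5.50 E0.0561
G1 X-2.00 Y4.50 E0.0935
G1 X0.00 Y4.50 E0.1684
G1 X0.00 Y0.00 E0.3368
G1 X29.50 Y0.00 E1.4406
G1 X29.50 Y24.00 E2.3386
G1 X0.00 Y24.00 E3.4424
G1 X0.00 Y21.50 E3.5360
G1 X-3.50 Y21.50 E3.6669
G1 X-3.50 Y5.50 E4.2656

At z = 2.85 mm: the cube is present — its section is the full 29.5×24 rectangle; the cube at (-2, 4.5) is present — its section is the full 5.5×5 rectangle; the cube at (-3.5, 5.5) (footprint 15×16) is included at this height; Merging all regions: the regions partially overlap (shared area 209.50 mm²), so overlapping operands fuse into one piece — 1 connected region. The outline is a single polygon with 10 vertices. Extrusion per mm of travel: 0.6 × 0.15 / (π × 0.875²) = 0.037418. Accumulating E over each segment gives final E = 4.2656.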